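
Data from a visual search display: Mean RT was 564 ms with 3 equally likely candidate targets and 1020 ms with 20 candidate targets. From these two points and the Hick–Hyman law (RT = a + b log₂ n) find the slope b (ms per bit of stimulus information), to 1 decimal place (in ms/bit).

166.6 ms/bit

Slope: b = (1020 − 564) / (log₂ 20 − log₂ 3) = 456/2.7370 = 166.608 ms/bit.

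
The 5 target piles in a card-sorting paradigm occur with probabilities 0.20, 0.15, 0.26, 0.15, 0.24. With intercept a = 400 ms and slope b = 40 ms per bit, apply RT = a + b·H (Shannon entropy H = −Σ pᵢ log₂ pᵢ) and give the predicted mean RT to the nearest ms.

Entropy contributions −pᵢ log₂ pᵢ: 0.4644, 0.4105, 0.5053, 0.4105, 0.4941; sum H = 2.2849 bits.
RT = a + bH = 400 + 40·2.2849 = 491.40 ms.

491 ms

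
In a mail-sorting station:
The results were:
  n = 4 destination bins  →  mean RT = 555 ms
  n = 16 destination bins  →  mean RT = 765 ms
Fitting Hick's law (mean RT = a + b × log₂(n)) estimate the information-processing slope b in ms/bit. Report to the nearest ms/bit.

b = (RT₂ − RT₁)/(log₂ n₂ − log₂ n₁) = (765 − 555)/(4 − 2) = 105 ms/bit.

105 ms/bit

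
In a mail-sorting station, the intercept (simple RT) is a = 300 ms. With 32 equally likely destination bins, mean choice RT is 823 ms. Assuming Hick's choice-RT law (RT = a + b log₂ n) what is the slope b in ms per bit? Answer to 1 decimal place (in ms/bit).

104.6 ms/bit

log₂(32) = 5 bits.
b = (RT − a)/log₂ n = (823 − 300) / 5 = 104.600 ms/bit.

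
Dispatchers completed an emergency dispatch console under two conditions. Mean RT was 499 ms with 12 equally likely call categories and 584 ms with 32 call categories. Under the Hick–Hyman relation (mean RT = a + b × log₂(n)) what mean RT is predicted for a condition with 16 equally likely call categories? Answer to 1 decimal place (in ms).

Solve the two-equation system in a and b:
  b = (584 − 499) / (log₂ 32 − log₂ 12) = 85 / (5 − 3.5850) = 60.069 ms/bit
  a = 499 − 60.069 × 3.5850 = 283.655 ms
Then RT(16) = 283.655 + 60.069 × log₂ 16 = 283.655 + 60.069 × 4 ≈ 523.931 ms.

523.9 ms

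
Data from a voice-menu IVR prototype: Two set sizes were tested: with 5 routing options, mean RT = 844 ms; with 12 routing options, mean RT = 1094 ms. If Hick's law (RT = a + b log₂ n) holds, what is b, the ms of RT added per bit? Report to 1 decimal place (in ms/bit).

b = (RT₂ − RT₁)/(log₂ n₂ − log₂ n₁) = (1094 − 844)/(3.5850 − 2.3219) = 197.936 ms/bit.

197.9 ms/bit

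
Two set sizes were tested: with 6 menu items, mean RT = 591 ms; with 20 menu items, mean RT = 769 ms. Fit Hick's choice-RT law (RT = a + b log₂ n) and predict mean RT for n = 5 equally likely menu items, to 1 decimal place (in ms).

Fit slope and intercept:
  b = (769 − 591) / (log₂ 20 − log₂ 6) = 178 / (4.3219 − 2.5850) = 102.478 ms/bit
  a = 591 − 102.478 × 2.5850 = 326.099 ms
Then RT(5) = 326.099 + 102.478 × log₂ 5 = 326.099 + 102.478 × 2.3219 ≈ 564.045 ms.

564.0 ms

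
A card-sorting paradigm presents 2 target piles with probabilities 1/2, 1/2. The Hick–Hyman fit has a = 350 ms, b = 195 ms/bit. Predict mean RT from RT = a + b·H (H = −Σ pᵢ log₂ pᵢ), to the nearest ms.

545 ms

Each term −pᵢ log₂ pᵢ: 0.5·1 + 0.5·1; summed, H = 1.000 bits.
Mean RT = a + bH = 350 + 195·1.000 = 545.00 ms.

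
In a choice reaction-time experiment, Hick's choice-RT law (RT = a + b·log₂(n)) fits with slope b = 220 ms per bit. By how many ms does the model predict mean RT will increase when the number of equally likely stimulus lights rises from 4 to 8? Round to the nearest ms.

220 ms

The intercept a cancels: ΔRT = b·(log₂ n₂ − log₂ n₁) = b·log₂(n₂/n₁).
log₂(8) − log₂(4) = log₂(8/4) = log₂(2) = 1.
ΔRT = 220 × 1.0000 = 220.000 ms.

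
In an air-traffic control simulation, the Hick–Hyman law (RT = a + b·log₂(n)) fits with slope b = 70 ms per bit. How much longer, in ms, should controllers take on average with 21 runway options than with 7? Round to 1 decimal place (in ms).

Only the slope matters, since a is common to both: ΔRT = b·log₂(n₂/n₁).
log₂(21) − log₂(7) = 4.3923 − 2.8074 = 1.5850.
ΔRT = 70 × 1.5850 = 110.947 ms.

110.9 ms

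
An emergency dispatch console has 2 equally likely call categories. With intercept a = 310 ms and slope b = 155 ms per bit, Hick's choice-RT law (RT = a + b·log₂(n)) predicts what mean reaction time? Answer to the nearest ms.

465 ms

log₂(2) = 1 bits, so RT = 310 + 155 × 1 ≈ 465.000 ms.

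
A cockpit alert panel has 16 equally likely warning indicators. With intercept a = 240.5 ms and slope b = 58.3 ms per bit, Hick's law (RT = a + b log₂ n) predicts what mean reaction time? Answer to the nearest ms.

log₂(16) = 4 bits, so RT = 240.5 + 58.3 × 4 ≈ 473.700 ms.

474 ms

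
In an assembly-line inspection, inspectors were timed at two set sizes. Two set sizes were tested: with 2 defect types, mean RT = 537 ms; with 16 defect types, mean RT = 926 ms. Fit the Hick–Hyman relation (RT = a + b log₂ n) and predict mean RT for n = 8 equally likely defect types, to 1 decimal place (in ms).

Solve the two-equation system in a and b:
  b = (926 − 537) / (log₂ 16 − log₂ 2) = 389 / (4 − 1) = 129.667 ms/bit
  a = 537 − 129.667 × 1 = 407.333 ms
Then RT(8) = 407.333 + 129.667 × log₂ 8 = 407.333 + 129.667 × 3 ≈ 796.333 ms.

796.3 ms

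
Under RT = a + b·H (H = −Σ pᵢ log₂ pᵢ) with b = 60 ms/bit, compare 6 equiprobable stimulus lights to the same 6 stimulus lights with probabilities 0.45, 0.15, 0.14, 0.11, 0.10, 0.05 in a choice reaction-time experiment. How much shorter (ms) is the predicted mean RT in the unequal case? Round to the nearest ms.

The RT saving is b·ΔH. Equiprobable H₀ = log₂(6) = 2.5850 bits; with the given probabilities H = 2.2246 bits.
b·(H₀ − H) = 60 × (2.5850 − 2.2246) = 21.62 ms.

22 ms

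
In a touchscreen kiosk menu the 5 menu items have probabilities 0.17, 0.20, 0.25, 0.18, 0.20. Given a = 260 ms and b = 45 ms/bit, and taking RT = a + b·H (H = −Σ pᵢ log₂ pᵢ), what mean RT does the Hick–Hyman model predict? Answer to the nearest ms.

364 ms

H = 0.17·log₂(1/0.17) + 0.20·log₂(1/0.20) + 0.25·log₂(1/0.25) + 0.18·log₂(1/0.18) + 0.20·log₂(1/0.20) = 2.3087 bits.
RT = 260 + 45 × 2.3087 = 363.89 ms.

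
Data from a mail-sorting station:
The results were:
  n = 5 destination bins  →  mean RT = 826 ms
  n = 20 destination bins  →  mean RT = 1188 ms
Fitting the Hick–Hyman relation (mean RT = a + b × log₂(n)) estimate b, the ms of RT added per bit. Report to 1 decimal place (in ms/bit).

181.0 ms/bit

b = (RT₂ − RT₁)/(log₂ n₂ − log₂ n₁) = (1188 − 826)/(4.3219 − 2.3219) = 181.000 ms/bit.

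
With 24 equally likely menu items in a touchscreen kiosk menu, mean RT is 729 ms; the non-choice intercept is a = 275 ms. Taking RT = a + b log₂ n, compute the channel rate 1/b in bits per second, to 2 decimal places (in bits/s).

10.10 bits/s

Choice component = 729 − 275 = 454 ms over log₂(24) = 4.5850 bits.
b = 454 / 4.5850 = 99.019 ms/bit, so 1/b = 10.099 bits/s.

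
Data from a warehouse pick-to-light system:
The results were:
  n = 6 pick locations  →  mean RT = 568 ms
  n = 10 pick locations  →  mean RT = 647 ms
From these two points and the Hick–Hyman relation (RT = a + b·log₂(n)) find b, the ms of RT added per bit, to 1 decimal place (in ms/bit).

107.2 ms/bit

Slope: b = (647 − 568) / (log₂ 10 − log₂ 6) = 79/0.7370 = 107.196 ms/bit.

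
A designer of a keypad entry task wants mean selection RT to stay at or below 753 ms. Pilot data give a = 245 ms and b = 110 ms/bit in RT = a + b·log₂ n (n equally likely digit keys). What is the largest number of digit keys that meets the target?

24

Information budget: (753 − 245)/110 = 4.6182 bits, so n ≤ 2^4.6182 = 24.559 → at most 24.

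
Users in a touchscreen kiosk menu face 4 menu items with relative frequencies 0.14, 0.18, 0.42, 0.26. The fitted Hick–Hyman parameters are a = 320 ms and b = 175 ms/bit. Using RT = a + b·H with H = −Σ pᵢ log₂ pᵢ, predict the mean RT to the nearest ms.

648 ms

H = 0.14·log₂(1/0.14) + 0.18·log₂(1/0.18) + 0.42·log₂(1/0.42) + 0.26·log₂(1/0.26) = 1.8734 bits.
RT = 320 + 175 × 1.8734 = 647.84 ms.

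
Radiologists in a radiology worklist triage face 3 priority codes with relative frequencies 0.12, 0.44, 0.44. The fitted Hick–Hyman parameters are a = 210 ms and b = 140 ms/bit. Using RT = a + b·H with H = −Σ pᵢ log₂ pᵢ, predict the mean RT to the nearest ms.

Entropy contributions −pᵢ log₂ pᵢ: 0.3671, 0.5211, 0.5211; sum H = 1.4094 bits.
RT = a + bH = 210 + 140·1.4094 = 407.31 ms.

407 ms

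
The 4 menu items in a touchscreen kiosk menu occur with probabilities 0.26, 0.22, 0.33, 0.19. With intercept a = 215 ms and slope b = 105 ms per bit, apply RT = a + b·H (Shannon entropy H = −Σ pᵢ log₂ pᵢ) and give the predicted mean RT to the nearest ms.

422 ms

Entropy contributions −pᵢ log₂ pᵢ: 0.5053, 0.4806, 0.5278, 0.4552; sum H = 1.9689 bits.
RT = a + bH = 215 + 105·1.9689 = 421.74 ms.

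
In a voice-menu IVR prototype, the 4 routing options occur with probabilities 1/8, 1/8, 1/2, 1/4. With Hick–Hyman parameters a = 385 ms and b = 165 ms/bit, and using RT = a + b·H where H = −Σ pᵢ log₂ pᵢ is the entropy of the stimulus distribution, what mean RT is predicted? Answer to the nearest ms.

H = −Σ pᵢ log₂ pᵢ = 0.125·3 + 0.125·3 + 0.5·1 + 0.25·2 = 1.750 bits.
RT = 385 + 165 × 1.750 = 673.75 ms.

674 ms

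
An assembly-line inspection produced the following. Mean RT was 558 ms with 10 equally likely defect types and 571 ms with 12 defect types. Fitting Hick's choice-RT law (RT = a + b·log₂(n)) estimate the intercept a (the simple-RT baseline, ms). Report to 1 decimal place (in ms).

393.8 ms

b = (RT₂ − RT₁)/(log₂ n₂ − log₂ n₁) = (571 − 558)/(3.5850 − 3.3219) = 49.423 ms/bit.
Intercept: a = 558 − 49.423·log₂(10) = 393.820 ms.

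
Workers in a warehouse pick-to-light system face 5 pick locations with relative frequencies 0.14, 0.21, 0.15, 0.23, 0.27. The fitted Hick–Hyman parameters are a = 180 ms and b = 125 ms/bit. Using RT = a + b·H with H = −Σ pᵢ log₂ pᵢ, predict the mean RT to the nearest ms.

465 ms

Entropy contributions −pᵢ log₂ pᵢ: 0.3971, 0.4728, 0.4105, 0.4877, 0.5100; sum H = 2.2782 bits.
RT = a + bH = 180 + 125·2.2782 = 464.77 ms.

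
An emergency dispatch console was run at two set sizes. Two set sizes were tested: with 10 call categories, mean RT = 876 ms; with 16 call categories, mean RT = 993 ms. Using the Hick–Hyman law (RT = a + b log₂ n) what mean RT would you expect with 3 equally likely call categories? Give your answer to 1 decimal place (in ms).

With log₂ n on the abscissa the relation is linear; from the two conditions:
  b = (993 − 876) / (log₂ 16 − log₂ 10) = 117 / (4 − 3.3219) = 172.548 ms/bit
  a = 876 − 172.548 × 3.3219 = 302.808 ms
Then RT(3) = 302.808 + 172.548 × log₂ 3 = 302.808 + 172.548 × 1.5850 ≈ 576.290 ms.

576.3 ms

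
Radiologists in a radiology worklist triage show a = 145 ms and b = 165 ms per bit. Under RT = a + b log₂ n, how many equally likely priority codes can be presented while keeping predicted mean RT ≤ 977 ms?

165·log₂ n ≤ 977 − 145 = 832, giving log₂ n ≤ 5.0424 and n ≤ 32.955. The largest whole number is 32.

32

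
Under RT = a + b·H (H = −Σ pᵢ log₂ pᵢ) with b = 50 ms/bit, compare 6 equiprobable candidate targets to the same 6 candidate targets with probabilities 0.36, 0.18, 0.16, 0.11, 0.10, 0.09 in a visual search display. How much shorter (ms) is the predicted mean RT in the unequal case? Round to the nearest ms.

Equiprobable entropy H₀ = log₂ 6 = 2.5850 bits.
Skewed entropy H = −Σ pᵢ log₂ pᵢ = 2.3941 bits.
ΔRT = b·(H₀ − H) = 50 × 0.1909 = 9.54 ms.

10 ms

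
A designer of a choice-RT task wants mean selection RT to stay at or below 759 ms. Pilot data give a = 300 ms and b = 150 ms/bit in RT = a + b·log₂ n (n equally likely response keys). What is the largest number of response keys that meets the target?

8

Information budget: (759 − 300)/150 = 3.0600 bits, so n ≤ 2^3.0600 = 8.340 → at most 8.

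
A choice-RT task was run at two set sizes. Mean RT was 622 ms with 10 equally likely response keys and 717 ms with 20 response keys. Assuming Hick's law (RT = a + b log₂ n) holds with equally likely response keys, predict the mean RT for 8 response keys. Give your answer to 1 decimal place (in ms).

591.4 ms

Fit slope and intercept:
  b = (717 − 622) / (log₂ 20 − log₂ 10) = 95 / (4.3219 − 3.3219) = 95.000 ms/bit
  a = 622 − 95.000 × 3.3219 = 306.417 ms
Then RT(8) = 306.417 + 95.000 × log₂ 8 = 306.417 + 95.000 × 3 ≈ 591.417 ms.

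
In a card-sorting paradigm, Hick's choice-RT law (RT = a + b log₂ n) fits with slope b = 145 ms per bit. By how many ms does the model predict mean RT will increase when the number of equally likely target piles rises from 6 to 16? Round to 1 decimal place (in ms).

Only the slope matters, since a is common to both: ΔRT = b·log₂(n₂/n₁).
log₂(16) − log₂(6) = 4 − 2.5850 = 1.4150.
ΔRT = 145 × 1.4150 = 205.180 ms.

205.2 ms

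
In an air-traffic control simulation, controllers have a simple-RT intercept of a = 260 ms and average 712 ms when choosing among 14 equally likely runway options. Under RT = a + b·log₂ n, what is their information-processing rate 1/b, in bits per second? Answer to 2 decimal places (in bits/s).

b = (712 − 260)/log₂ 14 = 452/3.8074 = 118.718 ms per bit = 0.11872 s/bit; the reciprocal is 8.423 bits/s.

8.42 bits/s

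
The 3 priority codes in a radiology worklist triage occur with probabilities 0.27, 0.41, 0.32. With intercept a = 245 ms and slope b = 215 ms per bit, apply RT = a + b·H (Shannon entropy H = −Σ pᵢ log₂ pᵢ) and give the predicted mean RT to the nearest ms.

581 ms

Entropy contributions −pᵢ log₂ pᵢ: 0.5100, 0.5274, 0.5260; sum H = 1.5634 bits.
RT = a + bH = 245 + 215·1.5634 = 581.14 ms.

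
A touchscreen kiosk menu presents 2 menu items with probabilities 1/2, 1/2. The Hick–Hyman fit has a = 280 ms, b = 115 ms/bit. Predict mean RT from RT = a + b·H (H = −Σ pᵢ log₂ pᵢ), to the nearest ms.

Each term −pᵢ log₂ pᵢ: 0.5·1 + 0.5·1; summed, H = 1.000 bits.
Mean RT = a + bH = 280 + 115·1.000 = 395.00 ms.

395 ms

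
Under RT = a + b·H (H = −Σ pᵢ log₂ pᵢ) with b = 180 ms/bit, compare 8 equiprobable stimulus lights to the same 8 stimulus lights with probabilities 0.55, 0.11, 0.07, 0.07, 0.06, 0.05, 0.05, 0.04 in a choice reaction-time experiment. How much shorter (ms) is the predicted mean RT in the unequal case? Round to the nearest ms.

Equiprobable entropy H₀ = log₂ 8 = 3.0000 bits.
Skewed entropy H = −Σ pᵢ log₂ pᵢ = 2.2233 bits.
ΔRT = b·(H₀ − H) = 180 × 0.7767 = 139.81 ms.

140 ms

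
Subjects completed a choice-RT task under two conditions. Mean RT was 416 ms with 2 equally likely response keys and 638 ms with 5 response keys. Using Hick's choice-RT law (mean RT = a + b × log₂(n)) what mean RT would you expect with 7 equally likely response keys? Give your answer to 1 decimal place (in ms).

719.5 ms

With log₂ n on the abscissa the relation is linear; from the two conditions:
  b = (638 − 416) / (log₂ 5 − log₂ 2) = 222 / (2.3219 − 1) = 167.937 ms/bit
  a = 416 − 167.937 × 1 = 248.063 ms
Then RT(7) = 248.063 + 167.937 × log₂ 7 = 248.063 + 167.937 × 2.8074 ≈ 719.521 ms.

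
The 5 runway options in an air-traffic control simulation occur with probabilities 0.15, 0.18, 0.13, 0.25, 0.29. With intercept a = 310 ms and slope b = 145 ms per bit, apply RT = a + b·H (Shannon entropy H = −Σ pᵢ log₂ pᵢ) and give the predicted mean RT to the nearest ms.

H = 0.15·log₂(1/0.15) + 0.18·log₂(1/0.18) + 0.13·log₂(1/0.13) + 0.25·log₂(1/0.25) + 0.29·log₂(1/0.29) = 2.2564 bits.
RT = 310 + 145 × 2.2564 = 637.18 ms.

637 ms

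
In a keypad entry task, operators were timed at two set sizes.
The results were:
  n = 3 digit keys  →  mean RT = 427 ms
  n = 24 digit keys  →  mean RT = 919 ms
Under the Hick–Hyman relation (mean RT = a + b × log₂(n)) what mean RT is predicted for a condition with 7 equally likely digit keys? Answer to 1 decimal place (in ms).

627.5 ms

With log₂ n on the abscissa the relation is linear; from the two conditions:
  b = (919 − 427) / (log₂ 24 − log₂ 3) = 492 / (4.5850 − 1.5850) = 164.000 ms/bit
  a = 427 − 164.000 × 1.5850 = 167.066 ms
Then RT(7) = 167.066 + 164.000 × log₂ 7 = 167.066 + 164.000 × 2.8074 ≈ 627.472 ms.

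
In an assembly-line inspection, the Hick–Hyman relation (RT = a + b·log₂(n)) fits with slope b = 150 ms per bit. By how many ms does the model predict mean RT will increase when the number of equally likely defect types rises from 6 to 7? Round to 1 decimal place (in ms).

The intercept a cancels: ΔRT = b·(log₂ n₂ − log₂ n₁) = b·log₂(n₂/n₁).
log₂(7) − log₂(6) = 2.8074 − 2.5850 = 0.2224.
ΔRT = 150 × 0.2224 = 33.359 ms.

33.4 ms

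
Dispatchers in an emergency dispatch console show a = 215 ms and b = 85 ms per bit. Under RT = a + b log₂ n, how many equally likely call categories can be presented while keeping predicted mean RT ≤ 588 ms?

20

85·log₂ n ≤ 588 − 215 = 373, giving log₂ n ≤ 4.3882 and n ≤ 20.941. The largest whole number is 20.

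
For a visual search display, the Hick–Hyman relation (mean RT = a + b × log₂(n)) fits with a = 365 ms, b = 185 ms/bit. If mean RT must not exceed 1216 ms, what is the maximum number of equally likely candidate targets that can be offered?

24

Information budget: (1216 − 365)/185 = 4.6000 bits, so n ≤ 2^4.6000 = 24.251 → at most 24.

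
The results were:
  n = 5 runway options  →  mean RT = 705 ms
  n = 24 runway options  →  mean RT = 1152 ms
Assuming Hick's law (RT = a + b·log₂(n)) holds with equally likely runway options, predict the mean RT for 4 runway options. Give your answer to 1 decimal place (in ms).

RT is linear in log₂ n, so two points fix the line:
  b = (1152 − 705) / (log₂ 24 − log₂ 5) = 447 / (4.5850 − 2.3219) = 197.522 ms/bit
  a = 705 − 197.522 × 2.3219 = 246.367 ms
Then RT(4) = 246.367 + 197.522 × log₂ 4 = 246.367 + 197.522 × 2 ≈ 641.412 ms.

641.4 ms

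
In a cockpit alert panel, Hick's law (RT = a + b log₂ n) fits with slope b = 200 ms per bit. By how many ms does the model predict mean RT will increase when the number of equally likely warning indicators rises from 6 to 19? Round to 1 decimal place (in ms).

332.6 ms

Only the slope matters, since a is common to both: ΔRT = b·log₂(n₂/n₁).
log₂(19) − log₂(6) = 4.2479 − 2.5850 = 1.6630.
ΔRT = 200 × 1.6630 = 332.593 ms.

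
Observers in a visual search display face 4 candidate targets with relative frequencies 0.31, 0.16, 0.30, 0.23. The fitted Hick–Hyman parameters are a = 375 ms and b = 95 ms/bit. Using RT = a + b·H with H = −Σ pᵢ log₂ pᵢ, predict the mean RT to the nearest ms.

Entropy contributions −pᵢ log₂ pᵢ: 0.5238, 0.4230, 0.5211, 0.4877; sum H = 1.9556 bits.
RT = a + bH = 375 + 95·1.9556 = 560.78 ms.

561 ms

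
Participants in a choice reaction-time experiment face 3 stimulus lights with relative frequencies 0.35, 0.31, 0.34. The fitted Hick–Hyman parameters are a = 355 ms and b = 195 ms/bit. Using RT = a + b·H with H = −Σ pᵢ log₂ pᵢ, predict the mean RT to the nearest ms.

664 ms

H = 0.35·log₂(1/0.35) + 0.31·log₂(1/0.31) + 0.34·log₂(1/0.34) = 1.5831 bits.
RT = 355 + 195 × 1.5831 = 663.70 ms.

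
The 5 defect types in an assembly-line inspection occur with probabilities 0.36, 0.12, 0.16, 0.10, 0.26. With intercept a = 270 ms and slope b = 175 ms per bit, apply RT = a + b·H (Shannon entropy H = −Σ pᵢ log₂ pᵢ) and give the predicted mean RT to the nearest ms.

H = 0.36·log₂(1/0.36) + 0.12·log₂(1/0.12) + 0.16·log₂(1/0.16) + 0.10·log₂(1/0.10) + 0.26·log₂(1/0.26) = 2.1582 bits.
RT = 270 + 175 × 2.1582 = 647.68 ms.

648 ms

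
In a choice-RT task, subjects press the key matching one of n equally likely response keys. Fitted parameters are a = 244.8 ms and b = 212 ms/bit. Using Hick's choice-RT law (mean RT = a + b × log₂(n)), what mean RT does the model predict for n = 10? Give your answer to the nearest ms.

949 ms

log₂(10) = 3.3219 bits, so RT = 244.8 + 212 × 3.3219 ≈ 949.049 ms.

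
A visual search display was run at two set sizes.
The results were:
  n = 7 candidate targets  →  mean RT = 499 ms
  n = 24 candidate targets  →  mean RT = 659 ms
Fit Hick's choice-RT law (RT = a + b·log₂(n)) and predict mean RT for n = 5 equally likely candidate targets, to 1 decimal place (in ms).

455.3 ms

RT is linear in log₂ n, so two points fix the line:
  b = (659 − 499) / (log₂ 24 − log₂ 7) = 160 / (4.5850 − 2.8074) = 90.009 ms/bit
  a = 499 − 90.009 × 2.8074 = 246.314 ms
Then RT(5) = 246.314 + 90.009 × log₂ 5 = 246.314 + 90.009 × 2.3219 ≈ 455.307 ms.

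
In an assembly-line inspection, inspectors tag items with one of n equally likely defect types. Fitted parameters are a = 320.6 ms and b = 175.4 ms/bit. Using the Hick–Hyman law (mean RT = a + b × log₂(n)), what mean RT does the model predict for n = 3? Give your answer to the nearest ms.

599 ms

log₂(3) = 1.5850 bits, so RT = 320.6 + 175.4 × 1.5850 ≈ 598.602 ms.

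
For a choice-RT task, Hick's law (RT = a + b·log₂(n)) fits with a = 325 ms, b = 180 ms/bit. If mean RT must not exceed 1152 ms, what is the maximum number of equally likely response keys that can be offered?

24

Information budget: (1152 − 325)/180 = 4.5944 bits, so n ≤ 2^4.5944 = 24.158 → at most 24.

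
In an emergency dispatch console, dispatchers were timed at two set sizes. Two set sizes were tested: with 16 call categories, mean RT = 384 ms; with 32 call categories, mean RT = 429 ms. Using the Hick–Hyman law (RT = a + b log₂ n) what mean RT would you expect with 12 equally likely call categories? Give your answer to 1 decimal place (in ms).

Solve the two-equation system in a and b:
  b = (429 − 384) / (log₂ 32 − log₂ 16) = 45 / (5 − 4) = 45.000 ms/bit
  a = 384 − 45.000 × 4 = 204.000 ms
Then RT(12) = 204.000 + 45.000 × log₂ 12 = 204.000 + 45.000 × 3.5850 ≈ 365.323 ms.

365.3 ms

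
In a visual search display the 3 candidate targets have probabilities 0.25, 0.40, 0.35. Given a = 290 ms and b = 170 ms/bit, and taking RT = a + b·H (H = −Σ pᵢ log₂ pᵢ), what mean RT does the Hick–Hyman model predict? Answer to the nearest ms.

Entropy contributions −pᵢ log₂ pᵢ: 0.5000, 0.5288, 0.5301; sum H = 1.5589 bits.
RT = a + bH = 290 + 170·1.5589 = 555.01 ms.

555 ms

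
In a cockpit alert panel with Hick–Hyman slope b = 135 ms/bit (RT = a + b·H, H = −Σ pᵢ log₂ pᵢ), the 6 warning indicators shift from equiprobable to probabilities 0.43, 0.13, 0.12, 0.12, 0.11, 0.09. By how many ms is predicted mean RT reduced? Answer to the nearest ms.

Equiprobable entropy H₀ = log₂ 6 = 2.5850 bits.
Skewed entropy H = −Σ pᵢ log₂ pᵢ = 2.3033 bits.
ΔRT = b·(H₀ − H) = 135 × 0.2817 = 38.03 ms.

38 ms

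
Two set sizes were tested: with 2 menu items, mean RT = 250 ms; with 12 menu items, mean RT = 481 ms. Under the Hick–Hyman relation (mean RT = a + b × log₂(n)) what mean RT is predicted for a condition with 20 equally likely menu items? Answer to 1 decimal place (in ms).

Fit slope and intercept:
  b = (481 − 250) / (log₂ 12 − log₂ 2) = 231 / (3.5850 − 1) = 89.363 ms/bit
  a = 250 − 89.363 × 1 = 160.637 ms
Then RT(20) = 160.637 + 89.363 × log₂ 20 = 160.637 + 89.363 × 4.3219 ≈ 546.857 ms.

546.9 ms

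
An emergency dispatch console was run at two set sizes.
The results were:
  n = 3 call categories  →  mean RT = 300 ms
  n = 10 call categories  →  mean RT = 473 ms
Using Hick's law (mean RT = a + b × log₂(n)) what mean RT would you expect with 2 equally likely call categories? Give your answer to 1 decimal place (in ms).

Fit slope and intercept:
  b = (473 − 300) / (log₂ 10 − log₂ 3) = 173 / (3.3219 − 1.5850) = 99.599 ms/bit
  a = 300 − 99.599 × 1.5850 = 142.139 ms
Then RT(2) = 142.139 + 99.599 × log₂ 2 = 142.139 + 99.599 × 1 ≈ 241.738 ms.

241.7 ms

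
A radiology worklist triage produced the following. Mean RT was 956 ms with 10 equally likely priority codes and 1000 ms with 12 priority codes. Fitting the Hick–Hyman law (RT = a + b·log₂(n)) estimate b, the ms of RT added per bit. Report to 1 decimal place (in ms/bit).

167.3 ms/bit

Slope: b = (1000 − 956) / (log₂ 12 − log₂ 10) = 44/0.2630 = 167.278 ms/bit.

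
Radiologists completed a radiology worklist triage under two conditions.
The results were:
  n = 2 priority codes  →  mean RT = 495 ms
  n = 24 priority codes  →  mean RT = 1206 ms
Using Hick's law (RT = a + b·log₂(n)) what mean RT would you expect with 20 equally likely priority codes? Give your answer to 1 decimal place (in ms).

Solve the two-equation system in a and b:
  b = (1206 − 495) / (log₂ 24 − log₂ 2) = 711 / (4.5850 − 1) = 198.328 ms/bit
  a = 495 − 198.328 × 1 = 296.672 ms
Then RT(20) = 296.672 + 198.328 × log₂ 20 = 296.672 + 198.328 × 4.3219 ≈ 1153.833 ms.

1153.8 ms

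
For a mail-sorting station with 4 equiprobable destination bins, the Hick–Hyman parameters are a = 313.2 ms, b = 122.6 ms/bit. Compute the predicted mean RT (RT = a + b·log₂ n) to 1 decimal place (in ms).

558.4 ms

log₂(4) = 2 bits, so RT = 313.2 + 122.6 × 2 ≈ 558.400 ms.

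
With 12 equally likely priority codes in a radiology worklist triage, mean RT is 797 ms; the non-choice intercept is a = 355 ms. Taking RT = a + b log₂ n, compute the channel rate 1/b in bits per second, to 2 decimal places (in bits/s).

8.11 bits/s

b = (797 − 355)/log₂ 12 = 442/3.5850 = 123.293 ms per bit = 0.12329 s/bit; the reciprocal is 8.111 bits/s.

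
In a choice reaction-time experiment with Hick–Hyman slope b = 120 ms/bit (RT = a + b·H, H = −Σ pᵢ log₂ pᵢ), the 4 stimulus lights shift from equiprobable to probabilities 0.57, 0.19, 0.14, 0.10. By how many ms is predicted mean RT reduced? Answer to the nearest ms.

42 ms

Equiprobable entropy H₀ = log₂ 4 = 2.0000 bits.
Skewed entropy H = −Σ pᵢ log₂ pᵢ = 1.6468 bits.
ΔRT = b·(H₀ − H) = 120 × 0.3532 = 42.39 ms.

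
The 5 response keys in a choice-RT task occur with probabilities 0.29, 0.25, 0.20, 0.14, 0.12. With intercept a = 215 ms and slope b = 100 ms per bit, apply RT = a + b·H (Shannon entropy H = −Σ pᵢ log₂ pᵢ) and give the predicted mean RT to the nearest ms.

440 ms

H = 0.29·log₂(1/0.29) + 0.25·log₂(1/0.25) + 0.20·log₂(1/0.20) + 0.14·log₂(1/0.14) + 0.12·log₂(1/0.12) = 2.2465 bits.
RT = 215 + 100 × 2.2465 = 439.65 ms.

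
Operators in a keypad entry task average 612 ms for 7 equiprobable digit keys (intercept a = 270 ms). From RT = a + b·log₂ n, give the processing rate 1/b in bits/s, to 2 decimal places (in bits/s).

8.21 bits/s

b = (612 − 270)/log₂ 7 = 342/2.8074 = 121.823 ms per bit = 0.12182 s/bit; the reciprocal is 8.209 bits/s.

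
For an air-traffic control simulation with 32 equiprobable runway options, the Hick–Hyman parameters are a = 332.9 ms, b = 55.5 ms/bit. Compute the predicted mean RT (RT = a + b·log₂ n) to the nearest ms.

log₂(32) = 5 bits, so RT = 332.9 + 55.5 × 5 ≈ 610.400 ms.

610 ms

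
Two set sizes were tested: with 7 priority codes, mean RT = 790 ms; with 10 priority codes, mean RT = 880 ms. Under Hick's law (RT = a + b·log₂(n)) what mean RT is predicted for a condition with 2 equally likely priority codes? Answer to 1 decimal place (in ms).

Solve the two-equation system in a and b:
  b = (880 − 790) / (log₂ 10 − log₂ 7) = 90 / (3.3219 − 2.8074) = 174.902 ms/bit
  a = 790 − 174.902 × 2.8074 = 298.987 ms
Then RT(2) = 298.987 + 174.902 × log₂ 2 = 298.987 + 174.902 × 1 ≈ 473.890 ms.

473.9 ms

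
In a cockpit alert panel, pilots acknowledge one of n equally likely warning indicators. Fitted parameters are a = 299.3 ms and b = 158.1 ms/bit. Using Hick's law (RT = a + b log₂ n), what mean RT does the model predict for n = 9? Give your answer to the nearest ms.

log₂(9) = 3.1699 bits, so RT = 299.3 + 158.1 × 3.1699 ≈ 800.465 ms.

800 ms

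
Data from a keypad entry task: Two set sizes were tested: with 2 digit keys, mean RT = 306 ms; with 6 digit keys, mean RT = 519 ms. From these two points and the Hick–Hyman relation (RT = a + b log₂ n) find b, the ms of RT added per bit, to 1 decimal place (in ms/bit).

134.4 ms/bit

b = (RT₂ − RT₁)/(log₂ n₂ − log₂ n₁) = (519 − 306)/(2.5850 − 1) = 134.388 ms/bit.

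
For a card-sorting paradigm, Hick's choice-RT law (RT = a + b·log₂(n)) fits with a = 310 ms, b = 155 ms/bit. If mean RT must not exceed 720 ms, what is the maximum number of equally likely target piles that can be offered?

6

155·log₂ n ≤ 720 − 310 = 410, giving log₂ n ≤ 2.6452 and n ≤ 6.256. The largest whole number is 6.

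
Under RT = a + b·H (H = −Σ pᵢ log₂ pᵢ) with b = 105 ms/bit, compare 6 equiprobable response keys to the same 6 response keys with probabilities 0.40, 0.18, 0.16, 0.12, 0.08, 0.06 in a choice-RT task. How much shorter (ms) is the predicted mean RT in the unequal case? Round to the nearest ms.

30 ms

Equiprobable entropy H₀ = log₂ 6 = 2.5850 bits.
Skewed entropy H = −Σ pᵢ log₂ pᵢ = 2.2992 bits.
ΔRT = b·(H₀ − H) = 105 × 0.2858 = 30.00 ms.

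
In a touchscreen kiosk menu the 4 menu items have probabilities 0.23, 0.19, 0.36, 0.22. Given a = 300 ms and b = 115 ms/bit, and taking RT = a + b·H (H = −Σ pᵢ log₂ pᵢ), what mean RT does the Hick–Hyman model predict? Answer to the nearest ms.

525 ms

H = 0.23·log₂(1/0.23) + 0.19·log₂(1/0.19) + 0.36·log₂(1/0.36) + 0.22·log₂(1/0.22) = 1.9541 bits.
RT = 300 + 115 × 1.9541 = 524.72 ms.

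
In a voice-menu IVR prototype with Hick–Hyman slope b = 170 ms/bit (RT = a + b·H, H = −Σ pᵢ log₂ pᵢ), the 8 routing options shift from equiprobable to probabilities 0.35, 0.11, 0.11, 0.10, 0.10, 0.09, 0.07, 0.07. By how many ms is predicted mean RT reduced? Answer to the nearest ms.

The RT saving is b·ΔH. Equiprobable H₀ = log₂(8) = 3.0000 bits; with the given probabilities H = 2.7448 bits.
b·(H₀ − H) = 170 × (3.0000 − 2.7448) = 43.38 ms.

43 ms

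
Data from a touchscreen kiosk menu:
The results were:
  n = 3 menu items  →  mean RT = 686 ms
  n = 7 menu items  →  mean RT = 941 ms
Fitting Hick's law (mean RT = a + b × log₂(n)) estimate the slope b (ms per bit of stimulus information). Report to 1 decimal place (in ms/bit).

208.6 ms/bit

Slope: b = (941 − 686) / (log₂ 7 − log₂ 3) = 255/1.2224 = 208.607 ms/bit.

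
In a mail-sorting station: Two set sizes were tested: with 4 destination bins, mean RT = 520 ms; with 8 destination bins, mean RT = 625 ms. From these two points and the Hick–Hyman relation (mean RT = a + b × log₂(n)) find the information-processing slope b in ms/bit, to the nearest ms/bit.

105 ms/bit

b = (RT₂ − RT₁)/(log₂ n₂ − log₂ n₁) = (625 − 520)/(3 − 2) = 105 ms/bit.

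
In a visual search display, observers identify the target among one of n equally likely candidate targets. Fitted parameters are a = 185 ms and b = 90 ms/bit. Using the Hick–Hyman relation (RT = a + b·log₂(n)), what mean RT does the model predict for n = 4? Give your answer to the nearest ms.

365 ms

log₂(4) = 2 bits, so RT = 185 + 90 × 2 ≈ 365.000 ms.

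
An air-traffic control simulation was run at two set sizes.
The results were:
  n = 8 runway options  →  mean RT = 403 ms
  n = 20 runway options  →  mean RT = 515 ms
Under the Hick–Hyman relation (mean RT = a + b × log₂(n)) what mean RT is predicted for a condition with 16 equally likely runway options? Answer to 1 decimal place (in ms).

487.7 ms

With log₂ n on the abscissa the relation is linear; from the two conditions:
  b = (515 − 403) / (log₂ 20 − log₂ 8) = 112 / (4.3219 − 3) = 84.725 ms/bit
  a = 403 − 84.725 × 3 = 148.826 ms
Then RT(16) = 148.826 + 84.725 × log₂ 16 = 148.826 + 84.725 × 4 ≈ 487.725 ms.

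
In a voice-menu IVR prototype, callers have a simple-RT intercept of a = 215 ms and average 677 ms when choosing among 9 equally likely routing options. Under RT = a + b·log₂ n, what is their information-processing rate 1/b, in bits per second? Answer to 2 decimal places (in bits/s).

b = (677 − 215)/log₂ 9 = 462/3.1699 = 145.745 ms per bit = 0.14574 s/bit; the reciprocal is 6.861 bits/s.

6.86 bits/s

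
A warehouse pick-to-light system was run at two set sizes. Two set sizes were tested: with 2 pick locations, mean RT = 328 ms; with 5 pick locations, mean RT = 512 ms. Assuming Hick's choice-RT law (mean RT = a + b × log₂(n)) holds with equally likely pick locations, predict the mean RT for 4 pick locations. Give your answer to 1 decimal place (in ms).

Fit slope and intercept:
  b = (512 − 328) / (log₂ 5 − log₂ 2) = 184 / (2.3219 − 1) = 139.191 ms/bit
  a = 328 − 139.191 × 1 = 188.809 ms
Then RT(4) = 188.809 + 139.191 × log₂ 4 = 188.809 + 139.191 × 2 ≈ 467.191 ms.

467.2 ms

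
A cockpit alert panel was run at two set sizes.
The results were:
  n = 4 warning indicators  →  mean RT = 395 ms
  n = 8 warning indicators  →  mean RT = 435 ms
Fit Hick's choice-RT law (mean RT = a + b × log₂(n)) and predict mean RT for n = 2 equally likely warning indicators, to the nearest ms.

Fit slope and intercept:
  b = (435 − 395) / (log₂ 8 − log₂ 4) = 40 / (3 − 2) = 40 ms/bit
  a = 395 − 40 × 2 = 315 ms
Then RT(2) = 315 + 40 × log₂ 2 = 315 + 40 × 1 ≈ 355.000 ms.

355 ms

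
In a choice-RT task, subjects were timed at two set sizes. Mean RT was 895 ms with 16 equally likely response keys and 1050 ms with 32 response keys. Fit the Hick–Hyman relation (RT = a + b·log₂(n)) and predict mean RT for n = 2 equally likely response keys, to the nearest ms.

430 ms

With log₂ n on the abscissa the relation is linear; from the two conditions:
  b = (1050 − 895) / (log₂ 32 − log₂ 16) = 155 / (5 − 4) = 155 ms/bit
  a = 895 − 155 × 4 = 275 ms
Then RT(2) = 275 + 155 × log₂ 2 = 275 + 155 × 1 ≈ 430.000 ms.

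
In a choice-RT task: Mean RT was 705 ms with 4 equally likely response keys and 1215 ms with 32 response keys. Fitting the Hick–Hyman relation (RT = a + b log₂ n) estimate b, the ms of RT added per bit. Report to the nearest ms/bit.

170 ms/bit

b = (RT₂ − RT₁)/(log₂ n₂ − log₂ n₁) = (1215 − 705)/(5 − 2) = 170 ms/bit.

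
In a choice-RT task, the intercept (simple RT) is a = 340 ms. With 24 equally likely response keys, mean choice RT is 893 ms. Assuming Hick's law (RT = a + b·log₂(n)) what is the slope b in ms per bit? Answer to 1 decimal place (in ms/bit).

b = (893 − 340) / log₂(24) = 553 / 4.5850 = 120.612 ms/bit.

120.6 ms/bit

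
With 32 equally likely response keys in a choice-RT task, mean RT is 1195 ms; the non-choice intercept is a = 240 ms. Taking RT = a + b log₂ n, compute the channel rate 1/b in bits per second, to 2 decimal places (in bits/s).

5.24 bits/s

Choice component = 1195 − 240 = 955 ms over log₂(32) = 5 bits.
b = 955 / 5 = 191.000 ms/bit, so 1/b = 5.236 bits/s.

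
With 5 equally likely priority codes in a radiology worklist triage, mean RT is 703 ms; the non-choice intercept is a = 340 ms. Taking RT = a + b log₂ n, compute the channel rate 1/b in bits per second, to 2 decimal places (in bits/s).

Choice component = 703 − 340 = 363 ms over log₂(5) = 2.3219 bits.
b = 363 / 2.3219 = 156.336 ms/bit, so 1/b = 6.396 bits/s.

6.40 bits/s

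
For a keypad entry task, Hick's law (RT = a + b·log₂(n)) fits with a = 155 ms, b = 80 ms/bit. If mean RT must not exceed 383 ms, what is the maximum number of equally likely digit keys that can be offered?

Set 155 + 80·log₂ n ≤ 383 → log₂ n ≤ (383 − 155)/80 = 2.8500.
So n ≤ 2^2.8500 = 7.210; the largest integer n is 7.

7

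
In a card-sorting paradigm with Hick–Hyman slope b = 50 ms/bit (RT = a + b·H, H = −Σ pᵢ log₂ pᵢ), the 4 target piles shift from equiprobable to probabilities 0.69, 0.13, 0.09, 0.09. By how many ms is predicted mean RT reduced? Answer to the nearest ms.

The RT saving is b·ΔH. Equiprobable H₀ = log₂(4) = 2.0000 bits; with the given probabilities H = 1.3773 bits.
b·(H₀ − H) = 50 × (2.0000 − 1.3773) = 31.13 ms.

31 ms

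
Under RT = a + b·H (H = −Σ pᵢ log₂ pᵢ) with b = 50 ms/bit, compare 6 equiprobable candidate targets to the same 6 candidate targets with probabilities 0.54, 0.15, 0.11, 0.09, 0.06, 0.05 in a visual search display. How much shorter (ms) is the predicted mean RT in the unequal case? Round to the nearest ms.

29 ms

Equiprobable entropy H₀ = log₂ 6 = 2.5850 bits.
Skewed entropy H = −Σ pᵢ log₂ pᵢ = 2.0132 bits.
ΔRT = b·(H₀ − H) = 50 × 0.5718 = 28.59 ms.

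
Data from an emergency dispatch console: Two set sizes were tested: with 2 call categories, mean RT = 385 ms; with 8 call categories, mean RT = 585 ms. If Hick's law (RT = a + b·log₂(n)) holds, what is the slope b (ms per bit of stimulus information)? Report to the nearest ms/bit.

100 ms/bit

b = (RT₂ − RT₁)/(log₂ n₂ − log₂ n₁) = (585 − 385)/(3 − 1) = 100 ms/bit.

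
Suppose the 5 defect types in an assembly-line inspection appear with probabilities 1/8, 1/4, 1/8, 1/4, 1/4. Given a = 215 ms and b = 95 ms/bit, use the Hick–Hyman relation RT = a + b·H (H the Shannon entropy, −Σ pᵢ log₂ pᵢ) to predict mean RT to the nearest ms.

Each term −pᵢ log₂ pᵢ: 0.125·3 + 0.25·2 + 0.125·3 + 0.25·2 + 0.25·2; summed, H = 2.250 bits.
Mean RT = a + bH = 215 + 95·2.250 = 428.75 ms.

429 ms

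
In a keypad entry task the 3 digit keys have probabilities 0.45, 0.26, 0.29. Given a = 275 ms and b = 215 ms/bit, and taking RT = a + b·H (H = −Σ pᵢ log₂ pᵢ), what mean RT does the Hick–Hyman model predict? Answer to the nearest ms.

606 ms

Entropy contributions −pᵢ log₂ pᵢ: 0.5184, 0.5053, 0.5179; sum H = 1.5416 bits.
RT = a + bH = 275 + 215·1.5416 = 606.44 ms.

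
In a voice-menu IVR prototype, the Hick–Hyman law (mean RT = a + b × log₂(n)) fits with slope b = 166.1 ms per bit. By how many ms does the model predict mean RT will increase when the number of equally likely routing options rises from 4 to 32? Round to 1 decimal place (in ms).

498.3 ms

The intercept a cancels: ΔRT = b·(log₂ n₂ − log₂ n₁) = b·log₂(n₂/n₁).
log₂(32) − log₂(4) = log₂(32/4) = log₂(8) = 3.
ΔRT = 166.1 × 3.0000 = 498.300 ms.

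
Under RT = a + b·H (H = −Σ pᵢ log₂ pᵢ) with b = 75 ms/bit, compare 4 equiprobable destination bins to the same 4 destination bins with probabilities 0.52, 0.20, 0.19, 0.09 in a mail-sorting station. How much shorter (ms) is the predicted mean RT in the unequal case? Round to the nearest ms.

21 ms

Equiprobable entropy H₀ = log₂ 4 = 2.0000 bits.
Skewed entropy H = −Σ pᵢ log₂ pᵢ = 1.7228 bits.
ΔRT = b·(H₀ − H) = 75 × 0.2772 = 20.79 ms.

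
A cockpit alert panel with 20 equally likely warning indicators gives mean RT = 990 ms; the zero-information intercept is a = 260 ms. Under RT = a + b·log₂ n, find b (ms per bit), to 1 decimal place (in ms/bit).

168.9 ms/bit

log₂(20) = 4.3219 bits.
b = (RT − a)/log₂ n = (990 − 260) / 4.3219 = 168.906 ms/bit.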